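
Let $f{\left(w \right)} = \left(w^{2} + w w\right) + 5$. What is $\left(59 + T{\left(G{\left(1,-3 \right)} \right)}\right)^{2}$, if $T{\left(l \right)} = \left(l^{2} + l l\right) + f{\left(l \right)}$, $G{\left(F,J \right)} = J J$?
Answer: $150544$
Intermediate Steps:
$G{\left(F,J \right)} = J^{2}$
$f{\left(w \right)} = 5 + 2 w^{2}$ ($f{\left(w \right)} = \left(w^{2} + w^{2}\right) + 5 = 2 w^{2} + 5 = 5 + 2 w^{2}$)
$T{\left(l \right)} = 5 + 4 l^{2}$ ($T{\left(l \right)} = \left(l^{2} + l l\right) + \left(5 + 2 l^{2}\right) = \left(l^{2} + l^{2}\right) + \left(5 + 2 l^{2}\right) = 2 l^{2} + \left(5 + 2 l^{2}\right) = 5 + 4 l^{2}$)
$\left(59 + T{\left(G{\left(1,-3 \right)} \right)}\right)^{2} = \left(59 + \left(5 + 4 \left(\left(-3\right)^{2}\right)^{2}\right)\right)^{2} = \left(59 + \left(5 + 4 \cdot 9^{2}\right)\right)^{2} = \left(59 + \left(5 + 4 \cdot 81\right)\right)^{2} = \left(59 + \left(5 + 324\right)\right)^{2} = \left(59 + 329\right)^{2} = 388^{2} = 150544$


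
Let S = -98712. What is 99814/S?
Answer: -49907/49356 ≈ -1.0112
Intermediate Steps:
99814/S = 99814/(-98712) = 99814*(-1/98712) = -49907/49356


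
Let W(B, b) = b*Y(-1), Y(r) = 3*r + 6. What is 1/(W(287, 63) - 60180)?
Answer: -1/59991 ≈ -1.6669e-5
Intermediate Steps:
Y(r) = 6 + 3*r
W(B, b) = 3*b (W(B, b) = b*(6 + 3*(-1)) = b*(6 - 3) = b*3 = 3*b)
1/(W(287, 63) - 60180) = 1/(3*63 - 60180) = 1/(189 - 60180) = 1/(-59991) = -1/59991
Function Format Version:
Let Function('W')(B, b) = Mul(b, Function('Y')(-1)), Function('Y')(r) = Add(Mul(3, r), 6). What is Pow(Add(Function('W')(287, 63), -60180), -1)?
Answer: Rational(-1, 59991) ≈ -1.6669e-5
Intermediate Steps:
Function('Y')(r) = Add(6, Mul(3, r))
Function('W')(B, b) = Mul(3, b) (Function('W')(B, b) = Mul(b, Add(6, Mul(3, -1))) = Mul(b, Add(6, -3)) = Mul(b, 3) = Mul(3, b))
Pow(Add(Function('W')(287, 63), -60180), -1) = Pow(Add(Mul(3, 63), -60180), -1) = Pow(Add(189, -60180), -1) = Pow(-59991, -1) = Rational(-1, 59991)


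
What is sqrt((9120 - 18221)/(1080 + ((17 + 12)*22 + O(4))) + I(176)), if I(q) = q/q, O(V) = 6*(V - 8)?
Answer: 3*I*sqrt(11522)/154 ≈ 2.091*I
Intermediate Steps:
O(V) = -48 + 6*V (O(V) = 6*(-8 + V) = -48 + 6*V)
I(q) = 1
sqrt((9120 - 18221)/(1080 + ((17 + 12)*22 + O(4))) + I(176)) = sqrt((9120 - 18221)/(1080 + ((17 + 12)*22 + (-48 + 6*4))) + 1) = sqrt(-9101/(1080 + (29*22 + (-48 + 24))) + 1) = sqrt(-9101/(1080 + (638 - 24)) + 1) = sqrt(-9101/(1080 + 614) + 1) = sqrt(-9101/1694 + 1) = sqrt(-7407/1694) = 3*I*sqrt(11522)/154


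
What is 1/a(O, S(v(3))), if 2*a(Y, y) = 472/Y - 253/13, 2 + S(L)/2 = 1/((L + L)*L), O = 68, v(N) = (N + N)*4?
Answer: -442/2767 ≈ -0.15974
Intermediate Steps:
v(N) = 8*N (v(N) = (2*N)*4 = 8*N)
S(L) = -4 + L**(-2) (S(L) = -4 + 2/(((L + L)*L)) = -4 + 2/(((2*L)*L)) = -4 + 2/((2*L**2)) = -4 + 2*(1/(2*L**2)) = -4 + L**(-2))
a(Y, y) = -253/26 + 236/Y (a(Y, y) = (472/Y - 253/13)/2 = (-253/13 + 472/Y)/2 = -253/26 + 236/Y)
1/a(O, S(v(3))) = 1/(-253/26 + 236/68) = 1/(-253/26 + 236*(1/68)) = 1/(-253/26 + 59/17) = 1/(-2767/442) = -442/2767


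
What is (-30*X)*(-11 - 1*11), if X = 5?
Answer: 3300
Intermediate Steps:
(-30*X)*(-11 - 1*11) = (-30*5)*(-11 - 1*11) = -150*(-11 - 11) = -150*(-22) = 3300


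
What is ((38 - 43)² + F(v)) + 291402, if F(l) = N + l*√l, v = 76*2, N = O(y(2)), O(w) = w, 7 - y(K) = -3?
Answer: 291437 + 304*√38 ≈ 2.9331e+5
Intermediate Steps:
y(K) = 10 (y(K) = 7 - 1*(-3) = 7 + 3 = 10)
N = 10
v = 152
F(l) = 10 + l^(3/2) (F(l) = 10 + l*√l = 10 + l^(3/2))
((38 - 43)² + F(v)) + 291402 = ((38 - 43)² + (10 + 152^(3/2))) + 291402 = ((-5)² + (10 + 304*√38)) + 291402 = (25 + (10 + 304*√38)) + 291402 = (35 + 304*√38) + 291402 = 291437 + 304*√38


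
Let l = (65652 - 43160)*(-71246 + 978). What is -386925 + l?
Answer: -1580854781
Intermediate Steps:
l = -1580467856 (l = 22492*(-70268) = -1580467856)
-386925 + l = -386925 - 1580467856 = -1580854781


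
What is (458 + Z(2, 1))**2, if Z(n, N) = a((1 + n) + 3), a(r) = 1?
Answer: 210681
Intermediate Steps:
Z(n, N) = 1
(458 + Z(2, 1))**2 = (458 + 1)**2 = 459**2 = 210681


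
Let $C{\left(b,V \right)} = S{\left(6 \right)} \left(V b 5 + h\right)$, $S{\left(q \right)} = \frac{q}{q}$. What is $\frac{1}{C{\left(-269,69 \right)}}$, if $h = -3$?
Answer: $- \frac{1}{92808} \approx -1.0775 \cdot 10^{-5}$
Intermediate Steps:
$S{\left(q \right)} = 1$
$C{\left(b,V \right)} = -3 + 5 V b$ ($C{\left(b,V \right)} = 1 \left(V b 5 - 3\right) = 1 \left(5 V b - 3\right) = 1 \left(-3 + 5 V b\right) = -3 + 5 V b$)
$\frac{1}{C{\left(-269,69 \right)}} = \frac{1}{-3 + 5 \cdot 69 \left(-269\right)} = \frac{1}{-3 - 92805} = \frac{1}{-92808} = - \frac{1}{92808}$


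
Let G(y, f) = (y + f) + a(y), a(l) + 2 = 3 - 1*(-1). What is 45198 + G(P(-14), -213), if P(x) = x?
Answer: 44973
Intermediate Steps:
a(l) = 2 (a(l) = -2 + (3 - 1*(-1)) = -2 + (3 + 1) = -2 + 4 = 2)
G(y, f) = 2 + f + y (G(y, f) = (y + f) + 2 = (f + y) + 2 = 2 + f + y)
45198 + G(P(-14), -213) = 45198 + (2 - 213 - 14) = 45198 - 225 = 44973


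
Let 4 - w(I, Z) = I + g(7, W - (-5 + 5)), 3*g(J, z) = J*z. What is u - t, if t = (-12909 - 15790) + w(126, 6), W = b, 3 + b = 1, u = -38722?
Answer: -29717/3 ≈ -9905.7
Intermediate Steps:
b = -2 (b = -3 + 1 = -2)
W = -2
g(J, z) = J*z/3 (g(J, z) = (J*z)/3 = J*z/3)
w(I, Z) = 26/3 - I (w(I, Z) = 4 - (I + (1/3)*7*(-2 - (-5 + 5))) = 4 - (I + (1/3)*7*(-2 - 1*0)) = 4 - (I + (1/3)*7*(-2 + 0)) = 4 - (I + (1/3)*7*(-2)) = 4 - (I - 14/3) = 4 - (-14/3 + I) = 4 + (14/3 - I) = 26/3 - I)
t = -86449/3 (t = (-12909 - 15790) + (26/3 - 1*126) = -28699 + (26/3 - 126) = -28699 - 352/3 = -86449/3 ≈ -28816.)
u - t = -38722 - 1*(-86449/3) = -38722 + 86449/3 = -29717/3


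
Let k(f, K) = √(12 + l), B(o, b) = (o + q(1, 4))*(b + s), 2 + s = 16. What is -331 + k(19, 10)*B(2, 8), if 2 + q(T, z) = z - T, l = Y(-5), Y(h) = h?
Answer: -331 + 66*√7 ≈ -156.38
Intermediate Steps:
s = 14 (s = -2 + 16 = 14)
l = -5
q(T, z) = -2 + z - T (q(T, z) = -2 + (z - T) = -2 + z - T)
B(o, b) = (1 + o)*(14 + b) (B(o, b) = (o + (-2 + 4 - 1*1))*(b + 14) = (o + (-2 + 4 - 1))*(14 + b) = (o + 1)*(14 + b) = (1 + o)*(14 + b))
k(f, K) = √7 (k(f, K) = √(12 - 5) = √7)
-331 + k(19, 10)*B(2, 8) = -331 + √7*(14 + 8 + 14*2 + 8*2) = -331 + √7*(14 + 8 + 28 + 16) = -331 + √7*66 = -331 + 66*√7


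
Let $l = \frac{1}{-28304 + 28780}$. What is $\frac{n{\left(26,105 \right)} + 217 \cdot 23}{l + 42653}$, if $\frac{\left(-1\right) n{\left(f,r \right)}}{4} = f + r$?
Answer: $\frac{2126292}{20302829} \approx 0.10473$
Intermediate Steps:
$l = \frac{1}{476} \approx 0.0021008$
$n{\left(f,r \right)} = - 4 f - 4 r$ ($n{\left(f,r \right)} = - 4 \left(f + r\right) = - 4 f - 4 r$)
$\frac{n{\left(26,105 \right)} + 217 \cdot 23}{l + 42653} = \frac{\left(\left(-4\right) 26 - 420\right) + 217 \cdot 23}{\frac{1}{476} + 42653} = \frac{\left(-104 - 420\right) + 4991}{\frac{20302829}{476}} = \left(-524 + 4991\right) \frac{476}{20302829} = 4467 \cdot \frac{476}{20302829} = \frac{2126292}{20302829}$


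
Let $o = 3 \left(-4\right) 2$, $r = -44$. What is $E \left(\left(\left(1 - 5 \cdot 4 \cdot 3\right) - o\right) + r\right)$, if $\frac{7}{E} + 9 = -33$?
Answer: $\frac{79}{6} \approx 13.167$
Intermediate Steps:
$E = - \frac{1}{6}$ ($E = \frac{7}{-9 - 33} = \frac{7}{-42} = 7 \left(- \frac{1}{42}\right) = - \frac{1}{6} \approx -0.16667$)
$o = -24$ ($o = \left(-12\right) 2 = -24$)
$E \left(\left(\left(1 - 5 \cdot 4 \cdot 3\right) - o\right) + r\right) = - \frac{\left(\left(1 - 5 \cdot 4 \cdot 3\right) - -24\right) - 44}{6} = - \frac{\left(\left(1 - 60\right) + 24\right) - 44}{6} = - \frac{\left(-59 + 24\right) - 44}{6} = - \frac{-35 - 44}{6} = \left(- \frac{1}{6}\right) \left(-79\right) = \frac{79}{6}$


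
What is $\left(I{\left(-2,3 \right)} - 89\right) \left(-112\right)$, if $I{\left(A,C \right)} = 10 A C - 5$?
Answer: $17248$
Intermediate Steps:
$I{\left(A,C \right)} = -5 + 10 A C$ ($I{\left(A,C \right)} = 10 A C - 5 = -5 + 10 A C$)
$\left(I{\left(-2,3 \right)} - 89\right) \left(-112\right) = \left(\left(-5 + 10 \left(-2\right) 3\right) - 89\right) \left(-112\right) = \left(\left(-5 - 60\right) - 89\right) \left(-112\right) = \left(-65 - 89\right) \left(-112\right) = \left(-154\right) \left(-112\right) = 17248$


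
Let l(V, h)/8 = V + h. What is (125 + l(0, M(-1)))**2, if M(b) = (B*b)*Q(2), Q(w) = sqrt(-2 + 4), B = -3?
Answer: 16777 + 6000*sqrt(2) ≈ 25262.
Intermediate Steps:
Q(w) = sqrt(2)
M(b) = -3*b*sqrt(2) (M(b) = (-3*b)*sqrt(2) = -3*b*sqrt(2))
l(V, h) = 8*V + 8*h (l(V, h) = 8*(V + h) = 8*V + 8*h)
(125 + l(0, M(-1)))**2 = (125 + (8*0 + 8*(-3*(-1)*sqrt(2))))**2 = (125 + (0 + 8*(3*sqrt(2))))**2 = (125 + (0 + 24*sqrt(2)))**2 = (125 + 24*sqrt(2))**2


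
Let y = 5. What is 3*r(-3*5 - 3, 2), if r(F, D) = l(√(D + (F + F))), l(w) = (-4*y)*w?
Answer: -60*I*√34 ≈ -349.86*I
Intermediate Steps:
l(w) = -20*w (l(w) = (-4*5)*w = -20*w)
r(F, D) = -20*√(D + 2*F) (r(F, D) = -20*√(D + (F + F)) = -20*√(D + 2*F))
3*r(-3*5 - 3, 2) = 3*(-20*√(2 + 2*(-3*5 - 3))) = 3*(-20*√(2 + 2*(-15 - 3))) = 3*(-20*√(2 + 2*(-18))) = 3*(-20*√(2 - 36)) = 3*(-20*I*√34) = -60*I*√34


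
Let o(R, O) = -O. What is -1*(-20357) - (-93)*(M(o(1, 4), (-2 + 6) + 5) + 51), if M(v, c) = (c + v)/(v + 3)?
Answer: 24635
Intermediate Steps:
M(v, c) = (c + v)/(3 + v)
-1*(-20357) - (-93)*(M(o(1, 4), (-2 + 6) + 5) + 51) = -1*(-20357) - (-93)*((((-2 + 6) + 5) - 1*4)/(3 - 1*4) + 51) = 20357 - (-93)*(((4 + 5) - 4)/(3 - 4) + 51) = 20357 - (-93)*((9 - 4)/(-1) + 51) = 20357 - (-93)*(-1*5 + 51) = 20357 - (-93)*(-5 + 51) = 20357 - (-93)*46 = 20357 - 1*(-4278) = 20357 + 4278 = 24635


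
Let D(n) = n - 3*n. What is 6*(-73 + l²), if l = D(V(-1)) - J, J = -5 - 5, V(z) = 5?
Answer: -438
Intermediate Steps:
J = -10
D(n) = -2*n
l = 0 (l = -2*5 - 1*(-10) = -10 + 10 = 0)
6*(-73 + l²) = 6*(-73 + 0²) = 6*(-73 + 0) = 6*(-73) = -438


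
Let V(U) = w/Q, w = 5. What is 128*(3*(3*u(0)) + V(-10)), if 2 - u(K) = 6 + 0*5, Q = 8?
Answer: -4528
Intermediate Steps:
V(U) = 5/8
u(K) = -4 (u(K) = 2 - (6 + 0*5) = 2 - (6 + 0) = 2 - 1*6 = 2 - 6 = -4)
128*(3*(3*u(0)) + V(-10)) = 128*(3*(3*(-4)) + 5/8) = 128*(3*(-12) + 5/8) = 128*(-36 + 5/8) = 128*(-283/8) = -4528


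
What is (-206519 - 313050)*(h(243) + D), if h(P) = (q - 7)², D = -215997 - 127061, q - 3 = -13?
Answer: 178092146561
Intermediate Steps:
q = -10 (q = 3 - 13 = -10)
D = -343058
h(P) = 289 (h(P) = (-10 - 7)² = (-17)² = 289)
(-206519 - 313050)*(h(243) + D) = (-206519 - 313050)*(289 - 343058) = -519569*(-342769) = 178092146561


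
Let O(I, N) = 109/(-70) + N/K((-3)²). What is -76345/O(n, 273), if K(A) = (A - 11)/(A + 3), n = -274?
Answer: 5344150/114769 ≈ 46.564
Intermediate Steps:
K(A) = (-11 + A)/(3 + A)
O(I, N) = -109/70 - 6*N (O(I, N) = 109/(-70) + N/(((-11 + (-3)²)/(3 + (-3)²))) = 109*(-1/70) + N/(((-11 + 9)/(3 + 9))) = -109/70 + N/((-2/12)) = -109/70 + N/(((1/12)*(-2))) = -109/70 + N/(-⅙) = -109/70 + N*(-6) = -109/70 - 6*N)
-76345/O(n, 273) = -76345/(-109/70 - 6*273) = -76345/(-109/70 - 1638) = -76345/(-114769/70) = -76345*(-70/114769) = 5344150/114769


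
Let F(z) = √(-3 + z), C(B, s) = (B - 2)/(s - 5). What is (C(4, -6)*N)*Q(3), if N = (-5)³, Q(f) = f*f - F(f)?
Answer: 2250/11 ≈ 204.55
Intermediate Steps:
C(B, s) = (-2 + B)/(-5 + s)
Q(f) = f² - √(-3 + f) (Q(f) = f*f - √(-3 + f) = f² - √(-3 + f))
N = -125
(C(4, -6)*N)*Q(3) = (((-2 + 4)/(-5 - 6))*(-125))*(3² - √(-3 + 3)) = ((2/(-11))*(-125))*(9 - √0) = (-1/11*2*(-125))*(9 - 1*0) = (-2/11*(-125))*(9 + 0) = (250/11)*9 = 2250/11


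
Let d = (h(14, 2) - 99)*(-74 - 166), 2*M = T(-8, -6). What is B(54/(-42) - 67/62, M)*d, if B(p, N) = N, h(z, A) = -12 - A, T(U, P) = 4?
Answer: 54240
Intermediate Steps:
M = 2 (M = (1/2)*4 = 2)
d = 27120 (d = ((-12 - 1*2) - 99)*(-74 - 166) = ((-12 - 2) - 99)*(-240) = (-14 - 99)*(-240) = -113*(-240) = 27120)
B(54/(-42) - 67/62, M)*d = 2*27120 = 54240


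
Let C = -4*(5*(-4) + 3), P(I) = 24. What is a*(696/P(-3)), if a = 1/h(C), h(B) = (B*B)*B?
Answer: 29/314432 ≈ 9.2230e-5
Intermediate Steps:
C = 68 (C = -4*(-20 + 3) = -4*(-17) = 68)
h(B) = B**3 (h(B) = B**2*B = B**3)
a = 1/314432 (a = 1/(68**3) = 1/314432 ≈ 3.1803e-6)
a*(696/P(-3)) = (696/24)/314432 = (696*(1/24))/314432 = (1/314432)*29 = 29/314432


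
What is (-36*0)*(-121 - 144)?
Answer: 0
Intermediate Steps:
(-36*0)*(-121 - 144) = 0*(-265) = 0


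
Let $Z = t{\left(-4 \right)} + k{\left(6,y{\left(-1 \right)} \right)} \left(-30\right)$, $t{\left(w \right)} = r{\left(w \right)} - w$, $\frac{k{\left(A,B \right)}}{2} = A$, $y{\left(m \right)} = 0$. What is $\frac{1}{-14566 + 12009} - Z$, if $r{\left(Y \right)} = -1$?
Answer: $\frac{912848}{2557} \approx 357.0$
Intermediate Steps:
$k{\left(A,B \right)} = 2 A$
$t{\left(w \right)} = -1 - w$
$Z = -357$ ($Z = \left(-1 - -4\right) + 2 \cdot 6 \left(-30\right) = \left(-1 + 4\right) + 12 \left(-30\right) = 3 - 360 = -357$)
$\frac{1}{-14566 + 12009} - Z = \frac{1}{-14566 + 12009} - -357 = \frac{1}{-2557} + 357 = - \frac{1}{2557} + 357 = \frac{912848}{2557}$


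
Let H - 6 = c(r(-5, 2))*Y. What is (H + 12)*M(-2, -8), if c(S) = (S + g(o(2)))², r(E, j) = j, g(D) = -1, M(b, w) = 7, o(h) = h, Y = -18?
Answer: 0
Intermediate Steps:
c(S) = (-1 + S)² (c(S) = (S - 1)² = (-1 + S)²)
H = -12 (H = 6 + (-1 + 2)²*(-18) = 6 + 1²*(-18) = 6 + 1*(-18) = 6 - 18 = -12)
(H + 12)*M(-2, -8) = (-12 + 12)*7 = 0*7 = 0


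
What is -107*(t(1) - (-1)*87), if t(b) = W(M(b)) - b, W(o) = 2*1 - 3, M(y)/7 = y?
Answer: -9095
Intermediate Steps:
M(y) = 7*y
W(o) = -1 (W(o) = 2 - 3 = -1)
t(b) = -1 - b
-107*(t(1) - (-1)*87) = -107*((-1 - 1*1) - (-1)*87) = -107*((-1 - 1) - 1*(-87)) = -107*(-2 + 87) = -107*85 = -9095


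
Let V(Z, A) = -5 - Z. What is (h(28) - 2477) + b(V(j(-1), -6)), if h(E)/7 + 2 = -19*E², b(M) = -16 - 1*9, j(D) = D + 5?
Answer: -106788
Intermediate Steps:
j(D) = 5 + D
b(M) = -25 (b(M) = -16 - 9 = -25)
h(E) = -14 - 133*E² (h(E) = -14 + 7*(-19*E²) = -14 - 133*E²)
(h(28) - 2477) + b(V(j(-1), -6)) = ((-14 - 133*28²) - 2477) - 25 = ((-14 - 133*784) - 2477) - 25 = ((-14 - 104272) - 2477) - 25 = (-104286 - 2477) - 25 = -106763 - 25 = -106788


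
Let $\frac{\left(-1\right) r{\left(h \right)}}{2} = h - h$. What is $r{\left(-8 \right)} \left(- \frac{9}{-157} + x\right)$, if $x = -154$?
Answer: $0$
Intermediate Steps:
$r{\left(h \right)} = 0$ ($r{\left(h \right)} = - 2 \left(h - h\right) = \left(-2\right) 0 = 0$)
$r{\left(-8 \right)} \left(- \frac{9}{-157} + x\right) = 0 \left(- \frac{9}{-157} - 154\right) = 0 \left(\left(-9\right) \left(- \frac{1}{157}\right) - 154\right) = 0 \left(\frac{9}{157} - 154\right) = 0 \left(- \frac{24169}{157}\right) = 0$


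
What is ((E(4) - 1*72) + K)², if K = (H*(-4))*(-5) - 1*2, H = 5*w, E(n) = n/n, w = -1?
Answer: 29929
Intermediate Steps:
E(n) = 1
H = -5 (H = 5*(-1) = -5)
K = -102 (K = -5*(-4)*(-5) - 1*2 = 20*(-5) - 2 = -100 - 2 = -102)
((E(4) - 1*72) + K)² = ((1 - 1*72) - 102)² = ((1 - 72) - 102)² = (-71 - 102)² = (-173)² = 29929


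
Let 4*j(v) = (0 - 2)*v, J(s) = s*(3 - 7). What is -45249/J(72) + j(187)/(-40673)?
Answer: 613479835/3904608 ≈ 157.12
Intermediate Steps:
J(s) = -4*s (J(s) = s*(-4) = -4*s)
j(v) = -v/2 (j(v) = ((0 - 2)*v)/4 = (-2*v)/4 = -v/2)
-45249/J(72) + j(187)/(-40673) = -45249/((-4*72)) - ½*187/(-40673) = -45249/(-288) - 187/2*(-1/40673) = -45249*(-1/288) + 187/81346 = 15083/96 + 187/81346 = 613479835/3904608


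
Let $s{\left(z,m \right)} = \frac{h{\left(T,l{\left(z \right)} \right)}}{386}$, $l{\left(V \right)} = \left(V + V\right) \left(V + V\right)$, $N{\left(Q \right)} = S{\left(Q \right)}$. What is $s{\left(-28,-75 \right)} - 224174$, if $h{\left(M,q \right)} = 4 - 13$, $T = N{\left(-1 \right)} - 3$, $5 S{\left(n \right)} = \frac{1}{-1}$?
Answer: $- \frac{86531173}{386} \approx -2.2417 \cdot 10^{5}$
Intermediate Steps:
$S{\left(n \right)} = - \frac{1}{5}$ ($S{\left(n \right)} = \frac{1}{5 \left(-1\right)} = \frac{1}{5} \left(-1\right) = - \frac{1}{5}$)
$N{\left(Q \right)} = - \frac{1}{5}$
$l{\left(V \right)} = 4 V^{2}$ ($l{\left(V \right)} = 2 V 2 V = 4 V^{2}$)
$T = - \frac{16}{5}$ ($T = - \frac{1}{5} - 3 = - \frac{16}{5} \approx -3.2$)
$h{\left(M,q \right)} = -9$
$s{\left(z,m \right)} = - \frac{9}{386}$
$s{\left(-28,-75 \right)} - 224174 = - \frac{9}{386} - 224174 = - \frac{86531173}{386}$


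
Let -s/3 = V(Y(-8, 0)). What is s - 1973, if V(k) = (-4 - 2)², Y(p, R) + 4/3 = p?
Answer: -2081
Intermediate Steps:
Y(p, R) = -4/3 + p
V(k) = 36 (V(k) = (-6)² = 36)
s = -108 (s = -3*36 = -108)
s - 1973 = -108 - 1973 = -2081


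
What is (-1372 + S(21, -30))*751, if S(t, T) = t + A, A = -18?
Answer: -1028119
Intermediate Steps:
S(t, T) = -18 + t (S(t, T) = t - 18 = -18 + t)
(-1372 + S(21, -30))*751 = (-1372 + (-18 + 21))*751 = (-1372 + 3)*751 = -1369*751 = -1028119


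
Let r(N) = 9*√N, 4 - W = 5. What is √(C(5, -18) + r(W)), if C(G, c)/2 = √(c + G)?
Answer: √I*√(9 + 2*√13) ≈ 2.847 + 2.847*I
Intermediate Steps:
W = -1 (W = 4 - 1*5 = 4 - 5 = -1)
C(G, c) = 2*√(G + c) (C(G, c) = 2*√(c + G) = 2*√(G + c))
√(C(5, -18) + r(W)) = √(2*√(5 - 18) + 9*√(-1)) = √(2*√(-13) + 9*I) = √(2*(I*√13) + 9*I) = √(2*I*√13 + 9*I) = √(9*I + 2*I*√13)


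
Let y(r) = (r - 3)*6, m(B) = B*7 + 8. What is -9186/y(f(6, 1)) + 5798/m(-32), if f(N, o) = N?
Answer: -58015/108 ≈ -537.18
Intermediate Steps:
m(B) = 8 + 7*B (m(B) = 7*B + 8 = 8 + 7*B)
y(r) = -18 + 6*r (y(r) = (-3 + r)*6 = -18 + 6*r)
-9186/y(f(6, 1)) + 5798/m(-32) = -9186/(-18 + 6*6) + 5798/(8 + 7*(-32)) = -9186/(-18 + 36) + 5798/(8 - 224) = -9186/18 + 5798/(-216) = -9186*1/18 + 5798*(-1/216) = -1531/3 - 2899/108 = -58015/108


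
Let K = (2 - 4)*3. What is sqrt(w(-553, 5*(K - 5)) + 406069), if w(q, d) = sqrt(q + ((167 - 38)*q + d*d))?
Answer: sqrt(406069 + I*sqrt(68865)) ≈ 637.24 + 0.206*I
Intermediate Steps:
K = -6 (K = -2*3 = -6)
w(q, d) = sqrt(d**2 + 130*q) (w(q, d) = sqrt(q + (129*q + d**2)) = sqrt(q + (d**2 + 129*q)) = sqrt(d**2 + 130*q))
sqrt(w(-553, 5*(K - 5)) + 406069) = sqrt(sqrt((5*(-6 - 5))**2 + 130*(-553)) + 406069) = sqrt(sqrt((5*(-11))**2 - 71890) + 406069) = sqrt(sqrt((-55)**2 - 71890) + 406069) = sqrt(sqrt(3025 - 71890) + 406069) = sqrt(sqrt(-68865) + 406069) = sqrt(I*sqrt(68865) + 406069) = sqrt(406069 + I*sqrt(68865))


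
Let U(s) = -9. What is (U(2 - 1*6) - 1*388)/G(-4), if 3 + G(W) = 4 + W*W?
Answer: -397/17 ≈ -23.353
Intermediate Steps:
G(W) = 1 + W² (G(W) = -3 + (4 + W*W) = -3 + (4 + W²) = 1 + W²)
(U(2 - 1*6) - 1*388)/G(-4) = (-9 - 1*388)/(1 + (-4)²) = (-9 - 388)/(1 + 16) = -397/17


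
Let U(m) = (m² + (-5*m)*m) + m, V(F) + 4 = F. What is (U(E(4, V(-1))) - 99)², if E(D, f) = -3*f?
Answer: 968256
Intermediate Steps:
V(F) = -4 + F
U(m) = m - 4*m² (U(m) = (m² - 5*m²) + m = -4*m² + m = m - 4*m²)
(U(E(4, V(-1))) - 99)² = ((-3*(-4 - 1))*(1 - (-12)*(-4 - 1)) - 99)² = ((-3*(-5))*(1 - (-12)*(-5)) - 99)² = (15*(1 - 4*15) - 99)² = (15*(1 - 60) - 99)² = (15*(-59) - 99)² = (-885 - 99)² = (-984)² = 968256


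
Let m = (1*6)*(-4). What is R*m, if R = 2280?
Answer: -54720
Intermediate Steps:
m = -24 (m = 6*(-4) = -24)
R*m = 2280*(-24) = -54720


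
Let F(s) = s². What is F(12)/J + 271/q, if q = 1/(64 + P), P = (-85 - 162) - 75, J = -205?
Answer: -14333334/205 ≈ -69919.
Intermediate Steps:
P = -322 (P = -247 - 75 = -322)
q = -1/258 (q = 1/(64 - 322) = 1/(-258) = -1/258 ≈ -0.0038760)
F(12)/J + 271/q = 12²/(-205) + 271/(-1/258) = 144*(-1/205) + 271*(-258) = -144/205 - 69918 = -14333334/205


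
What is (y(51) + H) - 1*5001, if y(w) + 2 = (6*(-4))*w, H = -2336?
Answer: -8563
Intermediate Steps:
y(w) = -2 - 24*w (y(w) = -2 + (6*(-4))*w = -2 - 24*w)
(y(51) + H) - 1*5001 = ((-2 - 24*51) - 2336) - 1*5001 = ((-2 - 1224) - 2336) - 5001 = (-1226 - 2336) - 5001 = -3562 - 5001 = -8563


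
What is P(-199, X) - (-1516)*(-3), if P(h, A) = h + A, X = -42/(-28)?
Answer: -9491/2 ≈ -4745.5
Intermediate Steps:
X = 3/2 (X = -42*(-1/28) = 3/2 ≈ 1.5000)
P(h, A) = A + h
P(-199, X) - (-1516)*(-3) = (3/2 - 199) - (-1516)*(-3) = -395/2 - 1*4548 = -395/2 - 4548 = -9491/2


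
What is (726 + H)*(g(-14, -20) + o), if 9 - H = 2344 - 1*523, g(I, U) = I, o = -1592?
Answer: 1744116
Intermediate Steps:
H = -1812 (H = 9 - (2344 - 1*523) = 9 - (2344 - 523) = 9 - 1*1821 = 9 - 1821 = -1812)
(726 + H)*(g(-14, -20) + o) = (726 - 1812)*(-14 - 1592) = -1086*(-1606) = 1744116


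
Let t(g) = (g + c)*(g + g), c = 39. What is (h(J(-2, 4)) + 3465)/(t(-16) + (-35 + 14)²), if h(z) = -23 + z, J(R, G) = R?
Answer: -688/59 ≈ -11.661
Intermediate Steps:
t(g) = 2*g*(39 + g) (t(g) = (g + 39)*(g + g) = (39 + g)*(2*g) = 2*g*(39 + g))
(h(J(-2, 4)) + 3465)/(t(-16) + (-35 + 14)²) = ((-23 - 2) + 3465)/(2*(-16)*(39 - 16) + (-35 + 14)²) = (-25 + 3465)/(2*(-16)*23 + (-21)²) = 3440/(-736 + 441) = 3440/(-295) = 3440*(-1/295) = -688/59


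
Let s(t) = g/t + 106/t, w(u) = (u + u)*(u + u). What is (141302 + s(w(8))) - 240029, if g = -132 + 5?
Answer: -25274133/256 ≈ -98727.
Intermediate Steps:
g = -127
w(u) = 4*u**2 (w(u) = (2*u)*(2*u) = 4*u**2)
s(t) = -21/t (s(t) = -127/t + 106/t = -21/t)
(141302 + s(w(8))) - 240029 = (141302 - 21/(4*8**2)) - 240029 = (141302 - 21/(4*64)) - 240029 = (141302 - 21/256) - 240029 = 36173291/256 - 240029 = -25274133/256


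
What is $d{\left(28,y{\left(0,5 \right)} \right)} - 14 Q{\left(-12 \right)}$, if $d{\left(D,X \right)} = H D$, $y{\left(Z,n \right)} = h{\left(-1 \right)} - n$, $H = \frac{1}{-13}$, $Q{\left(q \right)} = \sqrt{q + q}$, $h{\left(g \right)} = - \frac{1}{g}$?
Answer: $- \frac{28}{13} - 28 i \sqrt{6} \approx -2.1538 - 68.586 i$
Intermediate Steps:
$Q{\left(q \right)} = \sqrt{2} \sqrt{q}$ ($Q{\left(q \right)} = \sqrt{2 q} = \sqrt{2} \sqrt{q}$)
$H = - \frac{1}{13} \approx -0.076923$
$y{\left(Z,n \right)} = 1 - n$ ($y{\left(Z,n \right)} = - \frac{1}{-1} - n = \left(-1\right) \left(-1\right) - n = 1 - n$)
$d{\left(D,X \right)} = - \frac{D}{13}$
$d{\left(28,y{\left(0,5 \right)} \right)} - 14 Q{\left(-12 \right)} = \left(- \frac{1}{13}\right) 28 - 14 \sqrt{2} \sqrt{-12} = - \frac{28}{13} - 14 \sqrt{2} \cdot 2 i \sqrt{3} = - \frac{28}{13} - 14 \cdot 2 i \sqrt{6} = - \frac{28}{13} - 28 i \sqrt{6}$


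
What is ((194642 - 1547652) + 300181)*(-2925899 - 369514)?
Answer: 3469506373377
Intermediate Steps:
((194642 - 1547652) + 300181)*(-2925899 - 369514) = (-1353010 + 300181)*(-3295413) = -1052829*(-3295413) = 3469506373377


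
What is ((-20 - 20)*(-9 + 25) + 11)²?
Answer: 395641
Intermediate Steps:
((-20 - 20)*(-9 + 25) + 11)² = (-40*16 + 11)² = (-640 + 11)² = (-629)² = 395641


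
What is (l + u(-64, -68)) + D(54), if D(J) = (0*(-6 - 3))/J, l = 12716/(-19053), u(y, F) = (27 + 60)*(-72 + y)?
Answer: -225447812/19053 ≈ -11833.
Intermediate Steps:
u(y, F) = -6264 + 87*y (u(y, F) = 87*(-72 + y) = -6264 + 87*y)
l = -12716/19053 (l = 12716*(-1/19053) = -12716/19053 ≈ -0.66740)
D(J) = 0 (D(J) = (0*(-9))/J = 0/J = 0)
(l + u(-64, -68)) + D(54) = (-12716/19053 + (-6264 + 87*(-64))) + 0 = (-12716/19053 + (-6264 - 5568)) + 0 = (-12716/19053 - 11832) + 0 = -225447812/19053 + 0 = -225447812/19053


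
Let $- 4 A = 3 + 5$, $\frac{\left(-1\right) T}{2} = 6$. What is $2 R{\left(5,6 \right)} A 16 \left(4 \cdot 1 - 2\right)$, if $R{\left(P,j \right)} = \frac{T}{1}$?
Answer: $1536$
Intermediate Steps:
$T = -12$ ($T = \left(-2\right) 6 = -12$)
$A = -2$ ($A = - \frac{3 + 5}{4} = \left(- \frac{1}{4}\right) 8 = -2$)
$R{\left(P,j \right)} = -12$ ($R{\left(P,j \right)} = - \frac{12}{1} = \left(-12\right) 1 = -12$)
$2 R{\left(5,6 \right)} A 16 \left(4 \cdot 1 - 2\right) = 2 \left(-12\right) \left(-2\right) 16 \left(4 \cdot 1 - 2\right) = \left(-24\right) \left(-2\right) 16 \left(4 - 2\right) = 48 \cdot 16 \cdot 2 = 768 \cdot 2 = 1536$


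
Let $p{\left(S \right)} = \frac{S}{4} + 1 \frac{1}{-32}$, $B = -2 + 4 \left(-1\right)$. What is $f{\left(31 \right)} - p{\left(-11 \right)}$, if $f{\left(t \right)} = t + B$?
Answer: $\frac{889}{32} \approx 27.781$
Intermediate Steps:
$B = -6$ ($B = -2 - 4 = -6$)
$f{\left(t \right)} = -6 + t$ ($f{\left(t \right)} = t - 6 = -6 + t$)
$p{\left(S \right)} = - \frac{1}{32} + \frac{S}{4}$ ($p{\left(S \right)} = S \frac{1}{4} + 1 \left(- \frac{1}{32}\right) = \frac{S}{4} - \frac{1}{32} = - \frac{1}{32} + \frac{S}{4}$)
$f{\left(31 \right)} - p{\left(-11 \right)} = \left(-6 + 31\right) - \left(- \frac{1}{32} + \frac{1}{4} \left(-11\right)\right) = 25 - \left(- \frac{1}{32} - \frac{11}{4}\right) = 25 - - \frac{89}{32} = 25 + \frac{89}{32} = \frac{889}{32}$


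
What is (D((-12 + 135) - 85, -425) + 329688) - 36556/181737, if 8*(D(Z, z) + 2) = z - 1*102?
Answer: 479233088809/1453896 ≈ 3.2962e+5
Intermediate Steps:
D(Z, z) = -59/4 + z/8 (D(Z, z) = -2 + (z - 1*102)/8 = -2 + (z - 102)/8 = -2 + (-102 + z)/8 = -2 + (-51/4 + z/8) = -59/4 + z/8)
(D((-12 + 135) - 85, -425) + 329688) - 36556/181737 = ((-59/4 + (⅛)*(-425)) + 329688) - 36556/181737 = ((-59/4 - 425/8) + 329688) - 36556*1/181737 = (-543/8 + 329688) - 36556/181737 = 2636961/8 - 36556/181737 = 479233088809/1453896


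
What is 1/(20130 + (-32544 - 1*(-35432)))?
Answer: 1/23018 ≈ 4.3444e-5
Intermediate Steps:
1/(20130 + (-32544 - 1*(-35432))) = 1/(20130 + (-32544 + 35432)) = 1/(20130 + 2888) = 1/23018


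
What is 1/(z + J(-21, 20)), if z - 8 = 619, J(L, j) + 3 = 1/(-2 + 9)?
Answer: 7/4369 ≈ 0.0016022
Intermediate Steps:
J(L, j) = -20/7 (J(L, j) = -3 + 1/(-2 + 9) = -3 + 1/7 = -20/7)
z = 627 (z = 8 + 619 = 627)
1/(z + J(-21, 20)) = 1/(627 - 20/7) = 1/(4369/7) = 7/4369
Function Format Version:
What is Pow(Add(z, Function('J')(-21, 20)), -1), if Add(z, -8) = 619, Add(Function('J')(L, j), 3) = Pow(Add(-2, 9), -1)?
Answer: Rational(7, 4369) ≈ 0.0016022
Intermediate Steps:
Function('J')(L, j) = Rational(-20, 7) (Function('J')(L, j) = Add(-3, Pow(Add(-2, 9), -1)) = Add(-3, Pow(7, -1)) = Add(-3, Rational(1, 7)) = Rational(-20, 7))
z = 627 (z = Add(8, 619) = 627)
Pow(Add(z, Function('J')(-21, 20)), -1) = Pow(Add(627, Rational(-20, 7)), -1) = Pow(Rational(4369, 7), -1) = Rational(7, 4369)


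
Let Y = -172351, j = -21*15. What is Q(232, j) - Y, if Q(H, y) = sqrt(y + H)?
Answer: 172351 + I*sqrt(83) ≈ 1.7235e+5 + 9.1104*I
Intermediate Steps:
j = -315
Q(H, y) = sqrt(H + y)
Q(232, j) - Y = sqrt(232 - 315) - 1*(-172351) = sqrt(-83) + 172351 = I*sqrt(83) + 172351 = 172351 + I*sqrt(83)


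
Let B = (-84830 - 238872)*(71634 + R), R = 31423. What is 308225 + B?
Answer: -33359448789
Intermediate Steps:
B = -33359757014 (B = (-84830 - 238872)*(71634 + 31423) = -323702*103057 = -33359757014)
308225 + B = 308225 - 33359757014 = -33359448789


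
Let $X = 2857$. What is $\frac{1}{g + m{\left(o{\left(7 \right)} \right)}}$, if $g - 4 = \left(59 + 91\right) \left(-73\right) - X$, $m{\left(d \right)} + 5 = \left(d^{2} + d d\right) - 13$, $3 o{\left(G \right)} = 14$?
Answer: $- \frac{9}{123997} \approx -7.2582 \cdot 10^{-5}$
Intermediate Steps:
$o{\left(G \right)} = \frac{14}{3}$ ($o{\left(G \right)} = \frac{1}{3} \cdot 14 = \frac{14}{3}$)
$m{\left(d \right)} = -18 + 2 d^{2}$ ($m{\left(d \right)} = -5 - \left(13 - d^{2} - d d\right) = -5 + \left(\left(d^{2} + d^{2}\right) - 13\right) = -5 + \left(2 d^{2} - 13\right) = -5 + \left(-13 + 2 d^{2}\right) = -18 + 2 d^{2}$)
$g = -13803$ ($g = 4 + \left(\left(59 + 91\right) \left(-73\right) - 2857\right) = 4 + \left(150 \left(-73\right) - 2857\right) = 4 - 13807 = -13803$)
$\frac{1}{g + m{\left(o{\left(7 \right)} \right)}} = \frac{1}{-13803 - \left(18 - 2 \left(\frac{14}{3}\right)^{2}\right)} = \frac{1}{-13803 + \left(-18 + 2 \cdot \frac{196}{9}\right)} = \frac{1}{-13803 + \left(-18 + \frac{392}{9}\right)} = \frac{1}{-13803 + \frac{230}{9}} = \frac{1}{- \frac{123997}{9}} = - \frac{9}{123997}$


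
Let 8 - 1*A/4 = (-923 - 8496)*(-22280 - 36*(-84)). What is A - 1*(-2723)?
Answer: -725486301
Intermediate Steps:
A = -725489024 (A = 32 - 4*(-923 - 8496)*(-22280 - 36*(-84)) = 32 - (-37676)*(-22280 + 3024) = 32 - (-37676)*(-19256) = 32 - 4*181372264 = 32 - 725489056 = -725489024)
A - 1*(-2723) = -725489024 - 1*(-2723) = -725489024 + 2723 = -725486301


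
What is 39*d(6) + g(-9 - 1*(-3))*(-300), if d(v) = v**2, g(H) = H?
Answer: 3204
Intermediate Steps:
39*d(6) + g(-9 - 1*(-3))*(-300) = 39*6**2 + (-9 - 1*(-3))*(-300) = 39*36 + (-9 + 3)*(-300) = 1404 - 6*(-300) = 1404 + 1800 = 3204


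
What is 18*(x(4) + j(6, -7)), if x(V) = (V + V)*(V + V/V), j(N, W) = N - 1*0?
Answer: 828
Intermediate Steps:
j(N, W) = N (j(N, W) = N + 0 = N)
x(V) = 2*V*(1 + V) (x(V) = (2*V)*(V + 1) = (2*V)*(1 + V) = 2*V*(1 + V))
18*(x(4) + j(6, -7)) = 18*(2*4*(1 + 4) + 6) = 18*(2*4*5 + 6) = 18*(40 + 6) = 18*46 = 828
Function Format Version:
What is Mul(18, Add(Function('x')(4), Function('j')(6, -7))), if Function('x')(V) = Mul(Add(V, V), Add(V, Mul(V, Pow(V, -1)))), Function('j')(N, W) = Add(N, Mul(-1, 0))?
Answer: 828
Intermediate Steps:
Function('j')(N, W) = N (Function('j')(N, W) = Add(N, 0) = N)
Function('x')(V) = Mul(2, V, Add(1, V)) (Function('x')(V) = Mul(Mul(2, V), Add(V, 1)) = Mul(Mul(2, V), Add(1, V)) = Mul(2, V, Add(1, V)))
Mul(18, Add(Function('x')(4), Function('j')(6, -7))) = Mul(18, Add(Mul(2, 4, Add(1, 4)), 6)) = Mul(18, Add(Mul(2, 4, 5), 6)) = Mul(18, Add(40, 6)) = Mul(18, 46) = 828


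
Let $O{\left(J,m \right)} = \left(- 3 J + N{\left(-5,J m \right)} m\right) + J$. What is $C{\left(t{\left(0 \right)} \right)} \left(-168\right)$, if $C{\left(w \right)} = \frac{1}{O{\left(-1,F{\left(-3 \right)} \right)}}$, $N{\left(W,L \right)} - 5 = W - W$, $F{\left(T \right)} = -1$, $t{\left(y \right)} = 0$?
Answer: $56$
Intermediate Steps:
$N{\left(W,L \right)} = 5$ ($N{\left(W,L \right)} = 5 + \left(W - W\right) = 5 + 0 = 5$)
$O{\left(J,m \right)} = - 2 J + 5 m$ ($O{\left(J,m \right)} = \left(- 3 J + 5 m\right) + J = - 2 J + 5 m$)
$C{\left(w \right)} = - \frac{1}{3}$ ($C{\left(w \right)} = \frac{1}{\left(-2\right) \left(-1\right) + 5 \left(-1\right)} = \frac{1}{2 - 5} = \frac{1}{-3} = - \frac{1}{3}$)
$C{\left(t{\left(0 \right)} \right)} \left(-168\right) = \left(- \frac{1}{3}\right) \left(-168\right) = 56$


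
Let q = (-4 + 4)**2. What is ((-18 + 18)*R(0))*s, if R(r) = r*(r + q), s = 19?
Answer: 0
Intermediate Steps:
q = 0 (q = 0**2 = 0)
R(r) = r**2 (R(r) = r*(r + 0) = r*r = r**2)
((-18 + 18)*R(0))*s = ((-18 + 18)*0**2)*19 = (0*0)*19 = 0*19 = 0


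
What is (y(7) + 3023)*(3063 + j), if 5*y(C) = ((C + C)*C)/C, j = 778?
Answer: 58110489/5 ≈ 1.1622e+7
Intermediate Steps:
y(C) = 2*C/5 (y(C) = (((C + C)*C)/C)/5 = (((2*C)*C)/C)/5 = ((2*C²)/C)/5 = (2*C)/5 = 2*C/5)
(y(7) + 3023)*(3063 + j) = ((⅖)*7 + 3023)*(3063 + 778) = (14/5 + 3023)*3841 = (15129/5)*3841 = 58110489/5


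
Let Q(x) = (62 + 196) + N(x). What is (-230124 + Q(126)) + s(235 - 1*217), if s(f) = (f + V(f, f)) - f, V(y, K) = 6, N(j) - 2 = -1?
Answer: -229859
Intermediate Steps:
N(j) = 1 (N(j) = 2 - 1 = 1)
s(f) = 6 (s(f) = (f + 6) - f = (6 + f) - f = 6)
Q(x) = 259 (Q(x) = (62 + 196) + 1 = 258 + 1 = 259)
(-230124 + Q(126)) + s(235 - 1*217) = (-230124 + 259) + 6 = -229865 + 6 = -229859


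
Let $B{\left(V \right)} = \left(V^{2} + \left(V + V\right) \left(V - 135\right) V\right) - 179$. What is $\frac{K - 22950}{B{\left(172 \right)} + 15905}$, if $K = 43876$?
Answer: $\frac{10463}{1117263} \approx 0.0093648$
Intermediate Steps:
$B{\left(V \right)} = -179 + V^{2} + 2 V^{2} \left(-135 + V\right)$ ($B{\left(V \right)} = \left(V^{2} + 2 V \left(-135 + V\right) V\right) - 179 = \left(V^{2} + 2 V^{2} \left(-135 + V\right)\right) - 179 = -179 + V^{2} + 2 V^{2} \left(-135 + V\right)$)
$\frac{K - 22950}{B{\left(172 \right)} + 15905} = \frac{43876 - 22950}{\left(-179 - 269 \cdot 172^{2} + 2 \cdot 172^{3}\right) + 15905} = \frac{20926}{\left(-179 - 7958096 + 2 \cdot 5088448\right) + 15905} = \frac{20926}{\left(-179 - 7958096 + 10176896\right) + 15905} = \frac{20926}{2218621 + 15905} = \frac{20926}{2234526} = 20926 \cdot \frac{1}{2234526} = \frac{10463}{1117263}$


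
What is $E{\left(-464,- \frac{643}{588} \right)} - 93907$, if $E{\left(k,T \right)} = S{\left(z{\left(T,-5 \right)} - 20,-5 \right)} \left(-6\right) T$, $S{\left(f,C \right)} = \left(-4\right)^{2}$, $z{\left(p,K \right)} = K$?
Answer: $- \frac{4596299}{49} \approx -93802.0$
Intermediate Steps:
$S{\left(f,C \right)} = 16$
$E{\left(k,T \right)} = - 96 T$ ($E{\left(k,T \right)} = 16 \left(-6\right) T = - 96 T$)
$E{\left(-464,- \frac{643}{588} \right)} - 93907 = - 96 \left(- \frac{643}{588}\right) - 93907 = - 96 \left(\left(-643\right) \frac{1}{588}\right) - 93907 = \left(-96\right) \left(- \frac{643}{588}\right) - 93907 = \frac{5144}{49} - 93907 = - \frac{4596299}{49}$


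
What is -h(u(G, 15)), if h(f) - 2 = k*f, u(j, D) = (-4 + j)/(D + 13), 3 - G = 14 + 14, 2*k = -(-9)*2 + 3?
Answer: 71/8 ≈ 8.8750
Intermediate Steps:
k = 21/2 (k = (-(-9)*2 + 3)/2 = (-3*(-6) + 3)/2 = (18 + 3)/2 = (½)*21 = 21/2 ≈ 10.500)
G = -25 (G = 3 - (14 + 14) = 3 - 1*28 = 3 - 28 = -25)
u(j, D) = (-4 + j)/(13 + D)
h(f) = 2 + 21*f/2
-h(u(G, 15)) = -(2 + 21*((-4 - 25)/(13 + 15))/2) = -(2 + 21*(-29/28)/2) = -(2 + 21*((1/28)*(-29))/2) = -(2 + (21/2)*(-29/28)) = -(2 - 87/8) = -1*(-71/8) = 71/8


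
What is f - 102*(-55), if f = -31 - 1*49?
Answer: 5530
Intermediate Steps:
f = -80 (f = -31 - 49 = -80)
f - 102*(-55) = -80 - 102*(-55) = -80 + 5610 = 5530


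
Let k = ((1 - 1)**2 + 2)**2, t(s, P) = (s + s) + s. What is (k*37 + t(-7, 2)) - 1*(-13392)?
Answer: 13519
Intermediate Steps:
t(s, P) = 3*s (t(s, P) = 2*s + s = 3*s)
k = 4 (k = (0**2 + 2)**2 = (0 + 2)**2 = 2**2 = 4)
(k*37 + t(-7, 2)) - 1*(-13392) = (4*37 + 3*(-7)) - 1*(-13392) = (148 - 21) + 13392 = 127 + 13392 = 13519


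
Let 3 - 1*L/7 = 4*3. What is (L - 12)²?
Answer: 5625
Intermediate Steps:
L = -63 (L = 21 - 28*3 = 21 - 7*12 = 21 - 84 = -63)
(L - 12)² = (-63 - 12)² = (-75)² = 5625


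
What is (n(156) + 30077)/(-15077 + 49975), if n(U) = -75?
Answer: 15001/17449 ≈ 0.85970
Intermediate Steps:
(n(156) + 30077)/(-15077 + 49975) = (-75 + 30077)/(-15077 + 49975) = 30002/34898 = 30002*(1/34898) = 15001/17449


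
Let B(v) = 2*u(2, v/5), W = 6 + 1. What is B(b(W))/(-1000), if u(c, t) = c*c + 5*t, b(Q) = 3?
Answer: -7/500 ≈ -0.014000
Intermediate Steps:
W = 7
u(c, t) = c² + 5*t
B(v) = 8 + 2*v (B(v) = 2*(2² + 5*(v/5)) = 2*(4 + 5*(v*(⅕))) = 2*(4 + 5*(v/5)) = 2*(4 + v) = 8 + 2*v)
B(b(W))/(-1000) = (8 + 2*3)/(-1000) = (8 + 6)*(-1/1000) = 14*(-1/1000) = -7/500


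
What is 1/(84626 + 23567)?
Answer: 1/108193 ≈ 9.2427e-6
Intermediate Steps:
1/(84626 + 23567) = 1/108193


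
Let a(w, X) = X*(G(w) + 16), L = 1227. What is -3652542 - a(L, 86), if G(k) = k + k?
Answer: -3864962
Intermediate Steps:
G(k) = 2*k
a(w, X) = X*(16 + 2*w) (a(w, X) = X*(2*w + 16) = X*(16 + 2*w))
-3652542 - a(L, 86) = -3652542 - 2*86*(8 + 1227) = -3652542 - 2*86*1235 = -3652542 - 1*212420 = -3652542 - 212420 = -3864962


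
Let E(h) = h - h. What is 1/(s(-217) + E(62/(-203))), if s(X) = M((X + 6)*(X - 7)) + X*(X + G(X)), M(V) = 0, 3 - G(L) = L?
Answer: -1/651 ≈ -0.0015361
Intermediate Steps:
G(L) = 3 - L
E(h) = 0
s(X) = 3*X (s(X) = 0 + X*(X + (3 - X)) = 0 + X*3 = 0 + 3*X = 3*X)
1/(s(-217) + E(62/(-203))) = 1/(3*(-217) + 0) = 1/(-651 + 0) = 1/(-651) = -1/651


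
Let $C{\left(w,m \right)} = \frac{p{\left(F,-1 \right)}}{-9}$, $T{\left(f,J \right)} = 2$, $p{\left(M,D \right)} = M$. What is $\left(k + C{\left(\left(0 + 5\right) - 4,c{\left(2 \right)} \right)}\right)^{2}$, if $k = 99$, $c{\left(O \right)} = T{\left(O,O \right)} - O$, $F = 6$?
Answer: $\frac{87025}{9} \approx 9669.4$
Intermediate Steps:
$c{\left(O \right)} = 2 - O$
$C{\left(w,m \right)} = - \frac{2}{3}$ ($C{\left(w,m \right)} = \frac{6}{-9} = 6 \left(- \frac{1}{9}\right) = - \frac{2}{3}$)
$\left(k + C{\left(\left(0 + 5\right) - 4,c{\left(2 \right)} \right)}\right)^{2} = \left(99 - \frac{2}{3}\right)^{2} = \left(\frac{295}{3}\right)^{2} = \frac{87025}{9}$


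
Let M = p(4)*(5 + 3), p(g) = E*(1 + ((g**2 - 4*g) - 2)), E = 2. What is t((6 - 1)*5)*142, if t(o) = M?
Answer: -2272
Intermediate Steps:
p(g) = -2 - 8*g + 2*g**2 (p(g) = 2*(1 + ((g**2 - 4*g) - 2)) = 2*(1 + (-2 + g**2 - 4*g)) = 2*(-1 + g**2 - 4*g) = -2 - 8*g + 2*g**2)
M = -16 (M = (-2 - 8*4 + 2*4**2)*(5 + 3) = (-2 - 32 + 2*16)*8 = (-2 - 32 + 32)*8 = -2*8 = -16)
t(o) = -16
t((6 - 1)*5)*142 = -16*142 = -2272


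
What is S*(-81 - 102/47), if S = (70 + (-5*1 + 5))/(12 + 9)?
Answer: -13030/47 ≈ -277.23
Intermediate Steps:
S = 10/3 (S = (70 + (-5 + 5))/21 = (70 + 0)*(1/21) = 70*(1/21) = 10/3 ≈ 3.3333)
S*(-81 - 102/47) = 10*(-81 - 102/47)/3 = (10/3)*(-3909/47) = -13030/47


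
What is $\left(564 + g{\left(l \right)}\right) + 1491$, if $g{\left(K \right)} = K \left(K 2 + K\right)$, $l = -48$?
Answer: $8967$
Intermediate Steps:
$g{\left(K \right)} = 3 K^{2}$ ($g{\left(K \right)} = K \left(2 K + K\right) = K 3 K = 3 K^{2}$)
$\left(564 + g{\left(l \right)}\right) + 1491 = \left(564 + 3 \left(-48\right)^{2}\right) + 1491 = \left(564 + 3 \cdot 2304\right) + 1491 = \left(564 + 6912\right) + 1491 = 7476 + 1491 = 8967$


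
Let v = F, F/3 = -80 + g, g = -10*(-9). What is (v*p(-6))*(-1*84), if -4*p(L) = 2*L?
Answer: -7560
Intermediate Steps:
p(L) = -L/2
g = 90
F = 30 (F = 3*(-80 + 90) = 3*10 = 30)
v = 30
(v*p(-6))*(-1*84) = (30*(-1/2*(-6)))*(-1*84) = (30*3)*(-84) = 90*(-84) = -7560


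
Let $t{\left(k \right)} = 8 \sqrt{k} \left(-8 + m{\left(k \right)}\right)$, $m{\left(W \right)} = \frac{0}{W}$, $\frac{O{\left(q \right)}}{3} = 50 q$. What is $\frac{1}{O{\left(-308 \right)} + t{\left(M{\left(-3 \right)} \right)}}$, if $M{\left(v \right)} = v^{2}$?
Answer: $- \frac{1}{46392} \approx -2.1555 \cdot 10^{-5}$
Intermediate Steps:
$O{\left(q \right)} = 150 q$ ($O{\left(q \right)} = 3 \cdot 50 q = 150 q$)
$m{\left(W \right)} = 0$
$t{\left(k \right)} = - 64 \sqrt{k}$ ($t{\left(k \right)} = 8 \sqrt{k} \left(-8 + 0\right) = 8 \sqrt{k} \left(-8\right) = - 64 \sqrt{k}$)
$\frac{1}{O{\left(-308 \right)} + t{\left(M{\left(-3 \right)} \right)}} = \frac{1}{150 \left(-308\right) - 64 \sqrt{\left(-3\right)^{2}}} = \frac{1}{-46200 - 64 \sqrt{9}} = \frac{1}{-46200 - 192} = \frac{1}{-46392} = - \frac{1}{46392}$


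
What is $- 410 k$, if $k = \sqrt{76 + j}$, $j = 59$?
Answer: $- 1230 \sqrt{15} \approx -4763.8$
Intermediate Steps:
$k = 3 \sqrt{15}$ ($k = \sqrt{76 + 59} = \sqrt{135} = 3 \sqrt{15} \approx 11.619$)
$- 410 k = - 410 \cdot 3 \sqrt{15} = - 1230 \sqrt{15}$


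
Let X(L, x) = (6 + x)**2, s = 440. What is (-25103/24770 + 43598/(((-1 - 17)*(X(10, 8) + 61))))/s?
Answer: -598024469/25208924400 ≈ -0.023723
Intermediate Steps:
(-25103/24770 + 43598/(((-1 - 17)*(X(10, 8) + 61))))/s = (-25103/24770 + 43598/(((-1 - 17)*((6 + 8)**2 + 61))))/440 = (-25103*1/24770 + 43598/((-18*(14**2 + 61))))*(1/440) = (-25103/24770 + 43598/((-18*(196 + 61))))*(1/440) = (-25103/24770 + 43598/((-18*257)))*(1/440) = (-25103/24770 + 43598/(-4626))*(1/440) = (-25103/24770 + 43598*(-1/4626))*(1/440) = (-25103/24770 - 21799/2313)*(1/440) = -598024469/57293010*1/440 = -598024469/25208924400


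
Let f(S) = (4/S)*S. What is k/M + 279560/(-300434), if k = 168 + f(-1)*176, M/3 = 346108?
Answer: -36251484874/38993479077 ≈ -0.92968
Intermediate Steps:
f(S) = 4
M = 1038324 (M = 3*346108 = 1038324)
k = 872 (k = 168 + 4*176 = 168 + 704 = 872)
k/M + 279560/(-300434) = 872/1038324 + 279560/(-300434) = 872*(1/1038324) + 279560*(-1/300434) = 218/259581 - 139780/150217 = -36251484874/38993479077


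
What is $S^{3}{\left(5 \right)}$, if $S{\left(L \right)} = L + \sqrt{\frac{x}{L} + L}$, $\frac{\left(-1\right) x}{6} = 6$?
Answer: $\frac{\left(25 + i \sqrt{55}\right)^{3}}{125} \approx 92.0 + 107.98 i$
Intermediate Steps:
$x = -36$ ($x = \left(-6\right) 6 = -36$)
$S{\left(L \right)} = L + \sqrt{L - \frac{36}{L}}$ ($S{\left(L \right)} = L + \sqrt{- \frac{36}{L} + L} = L + \sqrt{L - \frac{36}{L}}$)
$S^{3}{\left(5 \right)} = \left(5 + \sqrt{5 - \frac{36}{5}}\right)^{3} = \left(5 + \sqrt{- \frac{11}{5}}\right)^{3} = \left(5 + \frac{i \sqrt{55}}{5}\right)^{3}$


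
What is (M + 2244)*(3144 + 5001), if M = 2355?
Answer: 37458855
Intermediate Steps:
(M + 2244)*(3144 + 5001) = (2355 + 2244)*(3144 + 5001) = 4599*8145 = 37458855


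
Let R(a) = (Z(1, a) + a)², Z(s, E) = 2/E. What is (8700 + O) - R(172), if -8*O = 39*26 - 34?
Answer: -155393659/7396 ≈ -21011.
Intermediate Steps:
R(a) = (a + 2/a)² (R(a) = (2/a + a)² = (a + 2/a)²)
O = -245/2 (O = -(39*26 - 34)/8 = -(1014 - 34)/8 = -⅛*980 = -245/2 ≈ -122.50)
(8700 + O) - R(172) = (8700 - 245/2) - (2 + 172²)²/172² = 17155/2 - (2 + 29584)²/29584 = 17155/2 - 29586²/29584 = 17155/2 - 875331396/29584 = 17155/2 - 1*218832849/7396 = 17155/2 - 218832849/7396 = -155393659/7396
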